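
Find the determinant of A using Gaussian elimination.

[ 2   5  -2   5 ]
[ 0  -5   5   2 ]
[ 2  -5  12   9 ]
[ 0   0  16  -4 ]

det(A) = 160

Forward elimination:
R3 <- R3 - (1)*R1:  [   0  -10   14    4 ]
R3 <- R3 - (2)*R2:  [ 0  0  4  0 ]
R4 <- R4 - (4)*R3:  [  0   0   0  -4 ]
Upper-triangular form:
[ 2   5  -2   5 ]
[ 0  -5   5   2 ]
[ 0   0   4   0 ]
[ 0   0   0  -4 ]
det(A) = (-1)^0 * (2) * (-5) * (4) * (-4) = 160  (0 row swaps -> sign +1)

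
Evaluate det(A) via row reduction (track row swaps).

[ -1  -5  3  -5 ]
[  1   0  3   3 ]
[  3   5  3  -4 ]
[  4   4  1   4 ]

det(A) = -465

Forward elimination:
R2 <- R2 - (-1)*R1:  [  0  -5   6  -2 ]
R3 <- R3 - (-3)*R1:  [   0  -10   12  -19 ]
R4 <- R4 - (-4)*R1:  [   0  -16   13  -16 ]
R3 <- R3 - (2)*R2:  [   0    0    0  -15 ]
R4 <- R4 - (16/5)*R2:  [     0      0  -31/5  -48/5 ]
R3 <-> R4   (pivot in column 3 was zero)
[ -1  -5      3     -5 ]
[  0  -5      6     -2 ]
[  0   0  -31/5  -48/5 ]
[  0   0      0    -15 ]
Upper-triangular form:
[ -1  -5      3     -5 ]
[  0  -5      6     -2 ]
[  0   0  -31/5  -48/5 ]
[  0   0      0    -15 ]
det(A) = (-1)^1 * (-1) * (-5) * (-31/5) * (-15) = -465  (1 row swap -> sign -1)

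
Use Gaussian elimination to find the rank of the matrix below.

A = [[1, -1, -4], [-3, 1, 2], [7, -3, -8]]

Row reduction:
R2 <- R2 - (-3)*R1:  [   0   -2  -10 ]
R3 <- R3 - (7)*R1:  [  0   4  20 ]
R3 <- R3 - (-2)*R2:  [ 0  0  0 ]
Row echelon form:
[ 1  -1   -4 ]
[ 0  -2  -10 ]
[ 0   0    0 ]
Nonzero rows / pivot columns: 2

rank(A) = 2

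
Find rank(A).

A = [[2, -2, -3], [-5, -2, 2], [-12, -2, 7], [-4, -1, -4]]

Row reduction:
R2 <- R2 - (-5/2)*R1:  [     0     -7  -11/2 ]
R3 <- R3 - (-6)*R1:  [   0  -14  -11 ]
R4 <- R4 - (-2)*R1:  [   0   -5  -10 ]
R3 <- R3 - (2)*R2:  [ 0  0  0 ]
R4 <- R4 - (5/7)*R2:  [      0       0  -85/14 ]
R3 <-> R4   (pivot in column 3 was zero)
[ 2  -2      -3 ]
[ 0  -7   -11/2 ]
[ 0   0  -85/14 ]
[ 0   0       0 ]
Row echelon form:
[ 2  -2      -3 ]
[ 0  -7   -11/2 ]
[ 0   0  -85/14 ]
[ 0   0       0 ]
Nonzero rows / pivot columns: 3

rank(A) = 3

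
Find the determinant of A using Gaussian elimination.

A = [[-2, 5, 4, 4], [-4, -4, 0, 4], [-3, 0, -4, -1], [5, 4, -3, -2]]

Forward elimination:
R2 <- R2 - (2)*R1:  [   0  -14   -8   -4 ]
R3 <- R3 - (3/2)*R1:  [     0  -15/2    -10     -7 ]
R4 <- R4 - (-5/2)*R1:  [    0  33/2     7     8 ]
R3 <- R3 - (15/28)*R2:  [     0      0  -40/7  -34/7 ]
R4 <- R4 - (-33/28)*R2:  [     0      0  -17/7   23/7 ]
R4 <- R4 - (17/40)*R3:  [      0       0       0  107/20 ]
Upper-triangular form:
[ -2    5      4       4 ]
[  0  -14     -8      -4 ]
[  0    0  -40/7   -34/7 ]
[  0    0      0  107/20 ]
det(A) = (-1)^0 * (-2) * (-14) * (-40/7) * (107/20) = -856  (0 row swaps -> sign +1)

det(A) = -856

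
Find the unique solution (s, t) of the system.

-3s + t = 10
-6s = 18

(-3, 1)

Forward elimination on [A|b]:
R2 <- R2 - (2)*R1:  [  0  -2  -2 ]
Row echelon form:
[ -3   1  |  10 ]
[  0  -2  |  -2 ]
Back-substitution:
t = (-2) / -2 = 1
s = (10 - (1)*(1)) / -3 = -3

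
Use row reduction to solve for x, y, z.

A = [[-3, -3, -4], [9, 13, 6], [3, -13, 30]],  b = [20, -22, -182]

(-2, 2, -5)

Forward elimination on [A|b]:
R2 <- R2 - (-3)*R1:  [  0   4  -6  38 ]
R3 <- R3 - (-1)*R1:  [    0   -16    26  -162 ]
R3 <- R3 - (-4)*R2:  [   0    0    2  -10 ]
Row echelon form:
[ -3  -3  -4  |   20 ]
[  0   4  -6  |   38 ]
[  0   0   2  |  -10 ]
Back-substitution:
z = (-10) / 2 = -5
y = (38 - (-6)*(-5)) / 4 = 2
x = (20 - (-3)*(2) - (-4)*(-5)) / -3 = -2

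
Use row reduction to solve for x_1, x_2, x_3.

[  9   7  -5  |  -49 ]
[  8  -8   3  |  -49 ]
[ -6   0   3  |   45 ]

(-5, 3, 5)

Forward elimination on [A|b]:
R2 <- R2 - (8/9)*R1:  [      0  -128/9    67/9   -49/9 ]
R3 <- R3 - (-2/3)*R1:  [    0  14/3  -1/3  37/3 ]
R3 <- R3 - (-21/64)*R2:  [      0       0  135/64  675/64 ]
Row echelon form:
[ 9       7      -5  |     -49 ]
[ 0  -128/9    67/9  |   -49/9 ]
[ 0       0  135/64  |  675/64 ]
Back-substitution:
x_3 = (675/64) / (135/64) = 5
x_2 = (-49/9 - (67/9)*(5)) / (-128/9) = 3
x_1 = (-49 - (7)*(3) - (-5)*(5)) / 9 = -5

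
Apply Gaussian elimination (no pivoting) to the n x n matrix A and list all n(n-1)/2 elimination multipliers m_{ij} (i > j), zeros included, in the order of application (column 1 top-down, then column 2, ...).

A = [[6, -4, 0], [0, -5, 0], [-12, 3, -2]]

multipliers: 0, -2, 1

Forward elimination:
R2: entry in column 1 is already 0 -> m_{21} = 0 (no row operation needed)
R3 <- R3 - (-2)*R1:  [  0  -5  -2 ]
R3 <- R3 - (1)*R2:  [  0   0  -2 ]
Multipliers (in order of application): m_{21} = 0, m_{31} = -2, m_{32} = 1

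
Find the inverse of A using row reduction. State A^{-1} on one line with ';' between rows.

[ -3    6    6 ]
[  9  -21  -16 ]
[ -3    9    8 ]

inverse = [-2/3 1/6 5/6; -2/3 -1/6 1/6; 1/2 1/4 1/4]

Gauss-Jordan on [A | I]:
R1 <- (1/-3)*R1:  [    1    -2    -2  |  -1/3     0     0 ]
R2 <- R2 - (9)*R1:  [  0  -3   2  |   3   1   0 ]
R3 <- R3 - (-3)*R1:  [  0   3   2  |  -1   0   1 ]
R2 <- (1/-3)*R2:  [    0     1  -2/3  |    -1  -1/3     0 ]
R1 <- R1 - (-2)*R2:  [     1      0  -10/3  |   -7/3   -2/3      0 ]
R3 <- R3 - (3)*R2:  [ 0  0  4  |  2  1  1 ]
R3 <- (1/4)*R3:  [   0    0    1  |  1/2  1/4  1/4 ]
R1 <- R1 - (-10/3)*R3:  [    1     0     0  |  -2/3   1/6   5/6 ]
R2 <- R2 - (-2/3)*R3:  [    0     1     0  |  -2/3  -1/6   1/6 ]
Right block of [I | A^{-1}] is the inverse:
[ -2/3   1/6  5/6 ]
[ -2/3  -1/6  1/6 ]
[  1/2   1/4  1/4 ]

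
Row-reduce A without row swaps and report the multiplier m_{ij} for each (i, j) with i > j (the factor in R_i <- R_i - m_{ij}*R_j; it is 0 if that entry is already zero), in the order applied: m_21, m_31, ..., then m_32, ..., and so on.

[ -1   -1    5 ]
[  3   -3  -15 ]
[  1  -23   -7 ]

Forward elimination:
R2 <- R2 - (-3)*R1:  [  0  -6   0 ]
R3 <- R3 - (-1)*R1:  [   0  -24   -2 ]
R3 <- R3 - (4)*R2:  [  0   0  -2 ]
Multipliers (in order of application): m_{21} = -3, m_{31} = -1, m_{32} = 4

multipliers: -3, -1, 4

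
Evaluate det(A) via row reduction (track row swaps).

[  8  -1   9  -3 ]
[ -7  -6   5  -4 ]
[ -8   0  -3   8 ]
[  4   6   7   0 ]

Forward elimination:
R2 <- R2 - (-7/8)*R1:  [     0  -55/8  103/8  -53/8 ]
R3 <- R3 - (-1)*R1:  [  0  -1   6   5 ]
R4 <- R4 - (1/2)*R1:  [    0  13/2   5/2   3/2 ]
R3 <- R3 - (8/55)*R2:  [      0       0  227/55  328/55 ]
R4 <- R4 - (-52/55)*R2:  [       0        0   807/55  -262/55 ]
R4 <- R4 - (807/227)*R3:  [         0          0          0  -5894/227 ]
Upper-triangular form:
[ 8     -1       9         -3 ]
[ 0  -55/8   103/8      -53/8 ]
[ 0      0  227/55     328/55 ]
[ 0      0       0  -5894/227 ]
det(A) = (-1)^0 * (8) * (-55/8) * (227/55) * (-5894/227) = 5894  (0 row swaps -> sign +1)

det(A) = 5894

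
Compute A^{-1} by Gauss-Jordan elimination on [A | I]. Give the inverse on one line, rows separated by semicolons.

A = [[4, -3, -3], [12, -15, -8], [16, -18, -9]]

Gauss-Jordan on [A | I]:
R1 <- (1/4)*R1:  [    1  -3/4  -3/4  |   1/4     0     0 ]
R2 <- R2 - (12)*R1:  [  0  -6   1  |  -3   1   0 ]
R3 <- R3 - (16)*R1:  [  0  -6   3  |  -4   0   1 ]
R2 <- (1/-6)*R2:  [    0     1  -1/6  |   1/2  -1/6     0 ]
R1 <- R1 - (-3/4)*R2:  [    1     0  -7/8  |   5/8  -1/8     0 ]
R3 <- R3 - (-6)*R2:  [  0   0   2  |  -1  -1   1 ]
R3 <- (1/2)*R3:  [    0     0     1  |  -1/2  -1/2   1/2 ]
R1 <- R1 - (-7/8)*R3:  [     1      0      0  |   3/16  -9/16   7/16 ]
R2 <- R2 - (-1/6)*R3:  [    0     1     0  |  5/12  -1/4  1/12 ]
Right block of [I | A^{-1}] is the inverse:
[ 3/16  -9/16  7/16 ]
[ 5/12   -1/4  1/12 ]
[ -1/2   -1/2   1/2 ]

inverse = [3/16 -9/16 7/16; 5/12 -1/4 1/12; -1/2 -1/2 1/2]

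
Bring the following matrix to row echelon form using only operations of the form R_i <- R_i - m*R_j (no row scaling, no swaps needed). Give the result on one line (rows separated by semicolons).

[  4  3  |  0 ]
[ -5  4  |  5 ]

Forward elimination:
R2 <- R2 - (-5/4)*R1:  [    0  31/4     5 ]
Row echelon form:
[ 4     3  |  0 ]
[ 0  31/4  |  5 ]

REF = [4 3 0; 0 31/4 5]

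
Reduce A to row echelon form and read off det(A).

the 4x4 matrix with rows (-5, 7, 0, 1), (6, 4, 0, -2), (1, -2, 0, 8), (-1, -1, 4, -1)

Forward elimination:
R2 <- R2 - (-6/5)*R1:  [    0  62/5     0  -4/5 ]
R3 <- R3 - (-1/5)*R1:  [    0  -3/5     0  41/5 ]
R4 <- R4 - (1/5)*R1:  [     0  -12/5      4   -6/5 ]
R3 <- R3 - (-3/62)*R2:  [      0       0       0  253/31 ]
R4 <- R4 - (-6/31)*R2:  [      0       0       4  -42/31 ]
R3 <-> R4   (pivot in column 3 was zero)
[ -5     7  0       1 ]
[  0  62/5  0    -4/5 ]
[  0     0  4  -42/31 ]
[  0     0  0  253/31 ]
Upper-triangular form:
[ -5     7  0       1 ]
[  0  62/5  0    -4/5 ]
[  0     0  4  -42/31 ]
[  0     0  0  253/31 ]
det(A) = (-1)^1 * (-5) * (62/5) * (4) * (253/31) = 2024  (1 row swap -> sign -1)

det(A) = 2024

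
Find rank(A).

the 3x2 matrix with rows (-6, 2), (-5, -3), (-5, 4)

rank(A) = 2

Row reduction:
R2 <- R2 - (5/6)*R1:  [     0  -14/3 ]
R3 <- R3 - (5/6)*R1:  [   0  7/3 ]
R3 <- R3 - (-1/2)*R2:  [ 0  0 ]
Row echelon form:
[ -6      2 ]
[  0  -14/3 ]
[  0      0 ]
Nonzero rows / pivot columns: 2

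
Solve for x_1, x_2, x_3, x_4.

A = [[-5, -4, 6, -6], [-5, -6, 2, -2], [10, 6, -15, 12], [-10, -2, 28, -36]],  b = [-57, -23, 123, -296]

Forward elimination on [A|b]:
R2 <- R2 - (1)*R1:  [  0  -2  -4   4  34 ]
R3 <- R3 - (-2)*R1:  [  0  -2  -3   0   9 ]
R4 <- R4 - (2)*R1:  [    0     6    16   -24  -182 ]
R3 <- R3 - (1)*R2:  [   0    0    1   -4  -25 ]
R4 <- R4 - (-3)*R2:  [   0    0    4  -12  -80 ]
R4 <- R4 - (4)*R3:  [  0   0   0   4  20 ]
Row echelon form:
[ -5  -4   6  -6  |  -57 ]
[  0  -2  -4   4  |   34 ]
[  0   0   1  -4  |  -25 ]
[  0   0   0   4  |   20 ]
Back-substitution:
x_4 = (20) / 4 = 5
x_3 = (-25 - (-4)*(5)) / 1 = -5
x_2 = (34 - (-4)*(-5) - (4)*(5)) / -2 = 3
x_1 = (-57 - (-4)*(3) - (6)*(-5) - (-6)*(5)) / -5 = -3

(-3, 3, -5, 5)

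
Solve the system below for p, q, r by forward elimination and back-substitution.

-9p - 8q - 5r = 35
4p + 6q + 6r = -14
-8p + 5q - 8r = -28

Forward elimination on [A|b]:
R2 <- R2 - (-4/9)*R1:  [    0  22/9  34/9  14/9 ]
R3 <- R3 - (8/9)*R1:  [      0   109/9   -32/9  -532/9 ]
R3 <- R3 - (109/22)*R2:  [       0        0  -245/11  -735/11 ]
Row echelon form:
[ -9    -8       -5  |       35 ]
[  0  22/9     34/9  |     14/9 ]
[  0     0  -245/11  |  -735/11 ]
Back-substitution:
r = (-735/11) / (-245/11) = 3
q = (14/9 - (34/9)*(3)) / (22/9) = -4
p = (35 - (-8)*(-4) - (-5)*(3)) / -9 = -2

(-2, -4, 3)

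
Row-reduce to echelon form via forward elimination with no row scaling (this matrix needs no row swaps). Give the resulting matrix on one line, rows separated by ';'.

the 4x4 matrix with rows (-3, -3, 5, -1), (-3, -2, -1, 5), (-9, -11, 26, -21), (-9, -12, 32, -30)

Forward elimination:
R2 <- R2 - (1)*R1:  [  0   1  -6   6 ]
R3 <- R3 - (3)*R1:  [   0   -2   11  -18 ]
R4 <- R4 - (3)*R1:  [   0   -3   17  -27 ]
R3 <- R3 - (-2)*R2:  [  0   0  -1  -6 ]
R4 <- R4 - (-3)*R2:  [  0   0  -1  -9 ]
R4 <- R4 - (1)*R3:  [  0   0   0  -3 ]
Row echelon form:
[ -3  -3   5  -1 ]
[  0   1  -6   6 ]
[  0   0  -1  -6 ]
[  0   0   0  -3 ]

REF = [-3 -3 5 -1; 0 1 -6 6; 0 0 -1 -6; 0 0 0 -3]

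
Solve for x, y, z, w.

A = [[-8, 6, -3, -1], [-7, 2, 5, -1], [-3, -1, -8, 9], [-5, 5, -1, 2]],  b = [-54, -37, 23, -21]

(5, -1, 1, 5)

Forward elimination on [A|b]:
R2 <- R2 - (7/8)*R1:  [     0  -13/4   61/8   -1/8   41/4 ]
R3 <- R3 - (3/8)*R1:  [     0  -13/4  -55/8   75/8  173/4 ]
R4 <- R4 - (5/8)*R1:  [    0   5/4   7/8  21/8  51/4 ]
R3 <- R3 - (1)*R2:  [     0      0  -29/2   19/2     33 ]
R4 <- R4 - (-5/13)*R2:  [      0       0   99/26   67/26  217/13 ]
R4 <- R4 - (-99/377)*R3:  [        0         0         0  1912/377  9560/377 ]
Row echelon form:
[ -8      6     -3        -1  |       -54 ]
[  0  -13/4   61/8      -1/8  |      41/4 ]
[  0      0  -29/2      19/2  |        33 ]
[  0      0      0  1912/377  |  9560/377 ]
Back-substitution:
w = (9560/377) / (1912/377) = 5
z = (33 - (19/2)*(5)) / (-29/2) = 1
y = (41/4 - (61/8)*(1) - (-1/8)*(5)) / (-13/4) = -1
x = (-54 - (6)*(-1) - (-3)*(1) - (-1)*(5)) / -8 = 5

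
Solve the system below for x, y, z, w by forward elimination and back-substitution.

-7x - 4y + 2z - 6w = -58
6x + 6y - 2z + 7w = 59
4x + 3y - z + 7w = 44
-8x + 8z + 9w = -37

Forward elimination on [A|b]:
R2 <- R2 - (-6/7)*R1:  [    0  18/7  -2/7  13/7  65/7 ]
R3 <- R3 - (-4/7)*R1:  [    0   5/7   1/7  25/7  76/7 ]
R4 <- R4 - (8/7)*R1:  [     0   32/7   40/7  111/7  205/7 ]
R3 <- R3 - (5/18)*R2:  [      0       0     2/9   55/18  149/18 ]
R4 <- R4 - (16/9)*R2:  [     0      0   56/9  113/9  115/9 ]
R4 <- R4 - (28)*R3:  [    0     0     0   -73  -219 ]
Row echelon form:
[ -7    -4     2     -6  |     -58 ]
[  0  18/7  -2/7   13/7  |    65/7 ]
[  0     0   2/9  55/18  |  149/18 ]
[  0     0     0    -73  |    -219 ]
Back-substitution:
w = (-219) / -73 = 3
z = (149/18 - (55/18)*(3)) / (2/9) = -4
y = (65/7 - (-2/7)*(-4) - (13/7)*(3)) / (18/7) = 1
x = (-58 - (-4)*(1) - (2)*(-4) - (-6)*(3)) / -7 = 4

(4, 1, -4, 3)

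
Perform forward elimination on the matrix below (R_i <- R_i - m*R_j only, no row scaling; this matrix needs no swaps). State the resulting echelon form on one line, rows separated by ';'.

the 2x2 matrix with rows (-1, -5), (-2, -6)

Forward elimination:
R2 <- R2 - (2)*R1:  [ 0  4 ]
Row echelon form:
[ -1  -5 ]
[  0   4 ]

REF = [-1 -5; 0 4]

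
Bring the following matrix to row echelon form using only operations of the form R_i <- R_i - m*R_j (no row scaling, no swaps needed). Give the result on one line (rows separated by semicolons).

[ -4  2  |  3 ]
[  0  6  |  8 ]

Forward elimination:
Row echelon form:
[ -4  2  |  3 ]
[  0  6  |  8 ]

REF = [-4 2 3; 0 6 8]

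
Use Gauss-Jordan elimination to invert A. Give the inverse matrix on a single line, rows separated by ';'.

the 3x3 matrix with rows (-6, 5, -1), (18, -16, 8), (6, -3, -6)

inverse = [20/3 11/6 4/3; 26/3 7/3 5/3; 7/3 2/3 1/3]

Gauss-Jordan on [A | I]:
R1 <- (1/-6)*R1:  [    1  -5/6   1/6  |  -1/6     0     0 ]
R2 <- R2 - (18)*R1:  [  0  -1   5  |   3   1   0 ]
R3 <- R3 - (6)*R1:  [  0   2  -7  |   1   0   1 ]
R2 <- (1/-1)*R2:  [  0   1  -5  |  -3  -1   0 ]
R1 <- R1 - (-5/6)*R2:  [    1     0    -4  |  -8/3  -5/6     0 ]
R3 <- R3 - (2)*R2:  [ 0  0  3  |  7  2  1 ]
R3 <- (1/3)*R3:  [   0    0    1  |  7/3  2/3  1/3 ]
R1 <- R1 - (-4)*R3:  [    1     0     0  |  20/3  11/6   4/3 ]
R2 <- R2 - (-5)*R3:  [    0     1     0  |  26/3   7/3   5/3 ]
Right block of [I | A^{-1}] is the inverse:
[ 20/3  11/6  4/3 ]
[ 26/3   7/3  5/3 ]
[  7/3   2/3  1/3 ]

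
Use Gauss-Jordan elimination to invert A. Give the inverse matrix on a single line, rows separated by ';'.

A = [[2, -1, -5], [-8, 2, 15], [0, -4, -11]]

inverse = [19/2 9/4 -5/4; -22 -11/2 5/2; 8 2 -1]

Gauss-Jordan on [A | I]:
R1 <- (1/2)*R1:  [    1  -1/2  -5/2  |   1/2     0     0 ]
R2 <- R2 - (-8)*R1:  [  0  -2  -5  |   4   1   0 ]
R2 <- (1/-2)*R2:  [    0     1   5/2  |    -2  -1/2     0 ]
R1 <- R1 - (-1/2)*R2:  [    1     0  -5/4  |  -1/2  -1/4     0 ]
R3 <- R3 - (-4)*R2:  [  0   0  -1  |  -8  -2   1 ]
R3 <- (1/-1)*R3:  [  0   0   1  |   8   2  -1 ]
R1 <- R1 - (-5/4)*R3:  [    1     0     0  |  19/2   9/4  -5/4 ]
R2 <- R2 - (5/2)*R3:  [     0      1      0  |    -22  -11/2    5/2 ]
Right block of [I | A^{-1}] is the inverse:
[ 19/2    9/4  -5/4 ]
[  -22  -11/2   5/2 ]
[    8      2    -1 ]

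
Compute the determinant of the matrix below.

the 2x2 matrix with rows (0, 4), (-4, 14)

Forward elimination:
R1 <-> R2   (pivot in column 1 was zero)
[ -4  14 ]
[  0   4 ]
Upper-triangular form:
[ -4  14 ]
[  0   4 ]
det(A) = (-1)^1 * (-4) * (4) = 16  (1 row swap -> sign -1)

det(A) = 16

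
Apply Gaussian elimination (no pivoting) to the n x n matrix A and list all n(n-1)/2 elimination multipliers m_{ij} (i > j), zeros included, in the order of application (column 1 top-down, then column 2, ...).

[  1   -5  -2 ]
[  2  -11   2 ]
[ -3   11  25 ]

Forward elimination:
R2 <- R2 - (2)*R1:  [  0  -1   6 ]
R3 <- R3 - (-3)*R1:  [  0  -4  19 ]
R3 <- R3 - (4)*R2:  [  0   0  -5 ]
Multipliers (in order of application): m_{21} = 2, m_{31} = -3, m_{32} = 4

multipliers: 2, -3, 4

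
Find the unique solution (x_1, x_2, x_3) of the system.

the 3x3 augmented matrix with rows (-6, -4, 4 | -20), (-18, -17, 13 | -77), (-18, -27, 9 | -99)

(0, 3, -2)

Forward elimination on [A|b]:
R2 <- R2 - (3)*R1:  [   0   -5    1  -17 ]
R3 <- R3 - (3)*R1:  [   0  -15   -3  -39 ]
R3 <- R3 - (3)*R2:  [  0   0  -6  12 ]
Row echelon form:
[ -6  -4   4  |  -20 ]
[  0  -5   1  |  -17 ]
[  0   0  -6  |   12 ]
Back-substitution:
x_3 = (12) / -6 = -2
x_2 = (-17 - (1)*(-2)) / -5 = 3
x_1 = (-20 - (-4)*(3) - (4)*(-2)) / -6 = 0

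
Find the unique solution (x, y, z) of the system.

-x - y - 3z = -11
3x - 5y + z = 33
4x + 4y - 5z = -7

(5, -3, 3)

Forward elimination on [A|b]:
R2 <- R2 - (-3)*R1:  [  0  -8  -8   0 ]
R3 <- R3 - (-4)*R1:  [   0    0  -17  -51 ]
Row echelon form:
[ -1  -1   -3  |  -11 ]
[  0  -8   -8  |    0 ]
[  0   0  -17  |  -51 ]
Back-substitution:
z = (-51) / -17 = 3
y = (0 - (-8)*(3)) / -8 = -3
x = (-11 - (-1)*(-3) - (-3)*(3)) / -1 = 5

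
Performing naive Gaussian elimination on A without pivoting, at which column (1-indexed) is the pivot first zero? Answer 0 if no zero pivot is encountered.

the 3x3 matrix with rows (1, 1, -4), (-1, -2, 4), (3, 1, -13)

first zero-pivot column = 0

Naive forward elimination:
R2 <- R2 - (-1)*R1:  [  0  -1   0 ]
R3 <- R3 - (3)*R1:  [  0  -2  -1 ]
R3 <- R3 - (2)*R2:  [  0   0  -1 ]
All pivots nonzero; naive elimination completes without hitting a zero pivot.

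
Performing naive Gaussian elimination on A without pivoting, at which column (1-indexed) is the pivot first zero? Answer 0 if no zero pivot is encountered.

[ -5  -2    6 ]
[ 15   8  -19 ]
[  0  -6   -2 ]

Naive forward elimination:
R2 <- R2 - (-3)*R1:  [  0   2  -1 ]
R3 <- R3 - (-3)*R2:  [  0   0  -5 ]
All pivots nonzero; naive elimination completes without hitting a zero pivot.

first zero-pivot column = 0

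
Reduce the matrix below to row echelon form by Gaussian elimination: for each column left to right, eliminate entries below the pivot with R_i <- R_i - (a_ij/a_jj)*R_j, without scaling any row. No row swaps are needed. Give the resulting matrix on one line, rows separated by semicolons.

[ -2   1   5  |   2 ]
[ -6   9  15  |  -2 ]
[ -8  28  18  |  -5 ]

Forward elimination:
R2 <- R2 - (3)*R1:  [  0   6   0  -8 ]
R3 <- R3 - (4)*R1:  [   0   24   -2  -13 ]
R3 <- R3 - (4)*R2:  [  0   0  -2  19 ]
Row echelon form:
[ -2  1   5  |   2 ]
[  0  6   0  |  -8 ]
[  0  0  -2  |  19 ]

REF = [-2 1 5 2; 0 6 0 -8; 0 0 -2 19]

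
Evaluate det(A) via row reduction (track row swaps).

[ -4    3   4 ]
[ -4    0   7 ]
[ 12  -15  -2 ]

Forward elimination:
R2 <- R2 - (1)*R1:  [  0  -3   3 ]
R3 <- R3 - (-3)*R1:  [  0  -6  10 ]
R3 <- R3 - (2)*R2:  [ 0  0  4 ]
Upper-triangular form:
[ -4   3  4 ]
[  0  -3  3 ]
[  0   0  4 ]
det(A) = (-1)^0 * (-4) * (-3) * (4) = 48  (0 row swaps -> sign +1)

det(A) = 48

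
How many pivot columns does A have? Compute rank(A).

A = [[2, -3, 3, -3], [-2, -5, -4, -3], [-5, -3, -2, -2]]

Row reduction:
R2 <- R2 - (-1)*R1:  [  0  -8  -1  -6 ]
R3 <- R3 - (-5/2)*R1:  [     0  -21/2   11/2  -19/2 ]
R3 <- R3 - (21/16)*R2:  [      0       0  109/16   -13/8 ]
Row echelon form:
[ 2  -3       3     -3 ]
[ 0  -8      -1     -6 ]
[ 0   0  109/16  -13/8 ]
Nonzero rows / pivot columns: 3

rank(A) = 3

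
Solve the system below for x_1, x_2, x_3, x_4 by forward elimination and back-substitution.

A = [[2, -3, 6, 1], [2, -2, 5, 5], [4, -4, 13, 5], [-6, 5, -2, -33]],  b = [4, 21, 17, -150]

(-5, -3, 0, 5)

Forward elimination on [A|b]:
R2 <- R2 - (1)*R1:  [  0   1  -1   4  17 ]
R3 <- R3 - (2)*R1:  [ 0  2  1  3  9 ]
R4 <- R4 - (-3)*R1:  [    0    -4    16   -30  -138 ]
R3 <- R3 - (2)*R2:  [   0    0    3   -5  -25 ]
R4 <- R4 - (-4)*R2:  [   0    0   12  -14  -70 ]
R4 <- R4 - (4)*R3:  [  0   0   0   6  30 ]
Row echelon form:
[ 2  -3   6   1  |    4 ]
[ 0   1  -1   4  |   17 ]
[ 0   0   3  -5  |  -25 ]
[ 0   0   0   6  |   30 ]
Back-substitution:
x_4 = (30) / 6 = 5
x_3 = (-25 - (-5)*(5)) / 3 = 0
x_2 = (17 - (-1)*(0) - (4)*(5)) / 1 = -3
x_1 = (4 - (-3)*(-3) - (6)*(0) - (1)*(5)) / 2 = -5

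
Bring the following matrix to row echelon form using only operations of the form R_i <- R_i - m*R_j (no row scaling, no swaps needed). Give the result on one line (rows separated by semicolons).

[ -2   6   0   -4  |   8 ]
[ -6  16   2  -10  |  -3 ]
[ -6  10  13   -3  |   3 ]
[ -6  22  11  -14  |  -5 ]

Forward elimination:
R2 <- R2 - (3)*R1:  [   0   -2    2    2  -27 ]
R3 <- R3 - (3)*R1:  [   0   -8   13    9  -21 ]
R4 <- R4 - (3)*R1:  [   0    4   11   -2  -29 ]
R3 <- R3 - (4)*R2:  [  0   0   5   1  87 ]
R4 <- R4 - (-2)*R2:  [   0    0   15    2  -83 ]
R4 <- R4 - (3)*R3:  [    0     0     0    -1  -344 ]
Row echelon form:
[ -2   6  0  -4  |     8 ]
[  0  -2  2   2  |   -27 ]
[  0   0  5   1  |    87 ]
[  0   0  0  -1  |  -344 ]

REF = [-2 6 0 -4 8; 0 -2 2 2 -27; 0 0 5 1 87; 0 0 0 -1 -344]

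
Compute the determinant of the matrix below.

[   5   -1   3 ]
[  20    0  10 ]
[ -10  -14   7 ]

det(A) = 100

Forward elimination:
R2 <- R2 - (4)*R1:  [  0   4  -2 ]
R3 <- R3 - (-2)*R1:  [   0  -16   13 ]
R3 <- R3 - (-4)*R2:  [ 0  0  5 ]
Upper-triangular form:
[ 5  -1   3 ]
[ 0   4  -2 ]
[ 0   0   5 ]
det(A) = (-1)^0 * (5) * (4) * (5) = 100  (0 row swaps -> sign +1)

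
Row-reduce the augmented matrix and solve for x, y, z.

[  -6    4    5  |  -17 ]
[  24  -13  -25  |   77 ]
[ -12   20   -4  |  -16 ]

(-1, -2, -3)

Forward elimination on [A|b]:
R2 <- R2 - (-4)*R1:  [  0   3  -5   9 ]
R3 <- R3 - (2)*R1:  [   0   12  -14   18 ]
R3 <- R3 - (4)*R2:  [   0    0    6  -18 ]
Row echelon form:
[ -6  4   5  |  -17 ]
[  0  3  -5  |    9 ]
[  0  0   6  |  -18 ]
Back-substitution:
z = (-18) / 6 = -3
y = (9 - (-5)*(-3)) / 3 = -2
x = (-17 - (4)*(-2) - (5)*(-3)) / -6 = -1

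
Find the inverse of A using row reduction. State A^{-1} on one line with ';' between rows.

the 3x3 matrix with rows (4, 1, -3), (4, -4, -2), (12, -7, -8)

Gauss-Jordan on [A | I]:
R1 <- (1/4)*R1:  [    1   1/4  -3/4  |   1/4     0     0 ]
R2 <- R2 - (4)*R1:  [  0  -5   1  |  -1   1   0 ]
R3 <- R3 - (12)*R1:  [   0  -10    1  |   -3    0    1 ]
R2 <- (1/-5)*R2:  [    0     1  -1/5  |   1/5  -1/5     0 ]
R1 <- R1 - (1/4)*R2:  [     1      0  -7/10  |    1/5   1/20      0 ]
R3 <- R3 - (-10)*R2:  [  0   0  -1  |  -1  -2   1 ]
R3 <- (1/-1)*R3:  [  0   0   1  |   1   2  -1 ]
R1 <- R1 - (-7/10)*R3:  [     1      0      0  |   9/10  29/20  -7/10 ]
R2 <- R2 - (-1/5)*R3:  [    0     1     0  |   2/5   1/5  -1/5 ]
Right block of [I | A^{-1}] is the inverse:
[ 9/10  29/20  -7/10 ]
[  2/5    1/5   -1/5 ]
[    1      2     -1 ]

inverse = [9/10 29/20 -7/10; 2/5 1/5 -1/5; 1 2 -1]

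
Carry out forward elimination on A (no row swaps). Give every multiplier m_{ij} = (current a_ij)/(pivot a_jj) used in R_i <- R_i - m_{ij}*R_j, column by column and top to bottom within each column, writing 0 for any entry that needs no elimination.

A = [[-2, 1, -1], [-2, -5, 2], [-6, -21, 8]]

multipliers: 1, 3, 4

Forward elimination:
R2 <- R2 - (1)*R1:  [  0  -6   3 ]
R3 <- R3 - (3)*R1:  [   0  -24   11 ]
R3 <- R3 - (4)*R2:  [  0   0  -1 ]
Multipliers (in order of application): m_{21} = 1, m_{31} = 3, m_{32} = 4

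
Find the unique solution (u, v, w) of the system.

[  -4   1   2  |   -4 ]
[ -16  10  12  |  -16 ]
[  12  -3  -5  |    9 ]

(0, 2, -3)

Forward elimination on [A|b]:
R2 <- R2 - (4)*R1:  [ 0  6  4  0 ]
R3 <- R3 - (-3)*R1:  [  0   0   1  -3 ]
Row echelon form:
[ -4  1  2  |  -4 ]
[  0  6  4  |   0 ]
[  0  0  1  |  -3 ]
Back-substitution:
w = (-3) / 1 = -3
v = (0 - (4)*(-3)) / 6 = 2
u = (-4 - (1)*(2) - (2)*(-3)) / -4 = 0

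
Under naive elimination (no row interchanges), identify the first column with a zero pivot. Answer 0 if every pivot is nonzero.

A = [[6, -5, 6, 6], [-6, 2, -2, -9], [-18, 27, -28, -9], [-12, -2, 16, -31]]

first zero-pivot column = 0

Naive forward elimination:
R2 <- R2 - (-1)*R1:  [  0  -3   4  -3 ]
R3 <- R3 - (-3)*R1:  [   0   12  -10    9 ]
R4 <- R4 - (-2)*R1:  [   0  -12   28  -19 ]
R3 <- R3 - (-4)*R2:  [  0   0   6  -3 ]
R4 <- R4 - (4)*R2:  [  0   0  12  -7 ]
R4 <- R4 - (2)*R3:  [  0   0   0  -1 ]
All pivots nonzero; naive elimination completes without hitting a zero pivot.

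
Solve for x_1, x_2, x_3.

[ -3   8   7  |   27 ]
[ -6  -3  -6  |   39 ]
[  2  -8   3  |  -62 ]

(-5, 5, -4)

Forward elimination on [A|b]:
R2 <- R2 - (2)*R1:  [   0  -19  -20  -15 ]
R3 <- R3 - (-2/3)*R1:  [    0  -8/3  23/3   -44 ]
R3 <- R3 - (8/57)*R2:  [       0        0   199/19  -796/19 ]
Row echelon form:
[ -3    8       7  |       27 ]
[  0  -19     -20  |      -15 ]
[  0    0  199/19  |  -796/19 ]
Back-substitution:
x_3 = (-796/19) / (199/19) = -4
x_2 = (-15 - (-20)*(-4)) / -19 = 5
x_1 = (27 - (8)*(5) - (7)*(-4)) / -3 = -5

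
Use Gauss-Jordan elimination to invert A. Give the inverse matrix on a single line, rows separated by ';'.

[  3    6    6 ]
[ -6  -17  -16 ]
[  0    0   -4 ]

inverse = [17/15 2/5 1/10; -2/5 -1/5 1/5; 0 0 -1/4]

Gauss-Jordan on [A | I]:
R1 <- (1/3)*R1:  [   1    2    2  |  1/3    0    0 ]
R2 <- R2 - (-6)*R1:  [  0  -5  -4  |   2   1   0 ]
R2 <- (1/-5)*R2:  [    0     1   4/5  |  -2/5  -1/5     0 ]
R1 <- R1 - (2)*R2:  [     1      0    2/5  |  17/15    2/5      0 ]
R3 <- (1/-4)*R3:  [    0     0     1  |     0     0  -1/4 ]
R1 <- R1 - (2/5)*R3:  [     1      0      0  |  17/15    2/5   1/10 ]
R2 <- R2 - (4/5)*R3:  [    0     1     0  |  -2/5  -1/5   1/5 ]
Right block of [I | A^{-1}] is the inverse:
[ 17/15   2/5  1/10 ]
[  -2/5  -1/5   1/5 ]
[     0     0  -1/4 ]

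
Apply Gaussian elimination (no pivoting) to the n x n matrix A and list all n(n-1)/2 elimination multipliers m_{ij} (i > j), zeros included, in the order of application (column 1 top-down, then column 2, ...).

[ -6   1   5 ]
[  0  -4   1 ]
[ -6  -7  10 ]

Forward elimination:
R2: entry in column 1 is already 0 -> m_{21} = 0 (no row operation needed)
R3 <- R3 - (1)*R1:  [  0  -8   5 ]
R3 <- R3 - (2)*R2:  [ 0  0  3 ]
Multipliers (in order of application): m_{21} = 0, m_{31} = 1, m_{32} = 2

multipliers: 0, 1, 2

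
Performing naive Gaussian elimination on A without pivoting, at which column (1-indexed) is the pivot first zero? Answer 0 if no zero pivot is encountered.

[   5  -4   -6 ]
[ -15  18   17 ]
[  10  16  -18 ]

Naive forward elimination:
R2 <- R2 - (-3)*R1:  [  0   6  -1 ]
R3 <- R3 - (2)*R1:  [  0  24  -6 ]
R3 <- R3 - (4)*R2:  [  0   0  -2 ]
All pivots nonzero; naive elimination completes without hitting a zero pivot.

first zero-pivot column = 0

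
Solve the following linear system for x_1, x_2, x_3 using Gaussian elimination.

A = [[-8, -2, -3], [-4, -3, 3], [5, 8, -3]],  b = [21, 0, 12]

Forward elimination on [A|b]:
R2 <- R2 - (1/2)*R1:  [     0     -2    9/2  -21/2 ]
R3 <- R3 - (-5/8)*R1:  [     0   27/4  -39/8  201/8 ]
R3 <- R3 - (-27/8)*R2:  [       0        0   165/16  -165/16 ]
Row echelon form:
[ -8  -2      -3  |       21 ]
[  0  -2     9/2  |    -21/2 ]
[  0   0  165/16  |  -165/16 ]
Back-substitution:
x_3 = (-165/16) / (165/16) = -1
x_2 = (-21/2 - (9/2)*(-1)) / -2 = 3
x_1 = (21 - (-2)*(3) - (-3)*(-1)) / -8 = -3

(-3, 3, -1)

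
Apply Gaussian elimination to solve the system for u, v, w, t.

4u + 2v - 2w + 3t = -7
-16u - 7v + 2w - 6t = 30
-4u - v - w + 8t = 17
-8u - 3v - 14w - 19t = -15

(-3, 2, 1, 1)

Forward elimination on [A|b]:
R2 <- R2 - (-4)*R1:  [  0   1  -6   6   2 ]
R3 <- R3 - (-1)*R1:  [  0   1  -3  11  10 ]
R4 <- R4 - (-2)*R1:  [   0    1  -18  -13  -29 ]
R3 <- R3 - (1)*R2:  [ 0  0  3  5  8 ]
R4 <- R4 - (1)*R2:  [   0    0  -12  -19  -31 ]
R4 <- R4 - (-4)*R3:  [ 0  0  0  1  1 ]
Row echelon form:
[ 4  2  -2  3  |  -7 ]
[ 0  1  -6  6  |   2 ]
[ 0  0   3  5  |   8 ]
[ 0  0   0  1  |   1 ]
Back-substitution:
t = (1) / 1 = 1
w = (8 - (5)*(1)) / 3 = 1
v = (2 - (-6)*(1) - (6)*(1)) / 1 = 2
u = (-7 - (2)*(2) - (-2)*(1) - (3)*(1)) / 4 = -3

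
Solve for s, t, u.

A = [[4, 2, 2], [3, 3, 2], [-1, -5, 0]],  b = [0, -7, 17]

Forward elimination on [A|b]:
R2 <- R2 - (3/4)*R1:  [   0  3/2  1/2   -7 ]
R3 <- R3 - (-1/4)*R1:  [    0  -9/2   1/2    17 ]
R3 <- R3 - (-3)*R2:  [  0   0   2  -4 ]
Row echelon form:
[ 4    2    2  |   0 ]
[ 0  3/2  1/2  |  -7 ]
[ 0    0    2  |  -4 ]
Back-substitution:
u = (-4) / 2 = -2
t = (-7 - (1/2)*(-2)) / (3/2) = -4
s = (0 - (2)*(-4) - (2)*(-2)) / 4 = 3

(3, -4, -2)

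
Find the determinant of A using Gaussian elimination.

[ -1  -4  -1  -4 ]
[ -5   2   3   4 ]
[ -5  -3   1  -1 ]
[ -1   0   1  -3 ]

Forward elimination:
R2 <- R2 - (5)*R1:  [  0  22   8  24 ]
R3 <- R3 - (5)*R1:  [  0  17   6  19 ]
R4 <- R4 - (1)*R1:  [ 0  4  2  1 ]
R3 <- R3 - (17/22)*R2:  [     0      0  -2/11   5/11 ]
R4 <- R4 - (2/11)*R2:  [      0       0    6/11  -37/11 ]
R4 <- R4 - (-3)*R3:  [  0   0   0  -2 ]
Upper-triangular form:
[ -1  -4     -1    -4 ]
[  0  22      8    24 ]
[  0   0  -2/11  5/11 ]
[  0   0      0    -2 ]
det(A) = (-1)^0 * (-1) * (22) * (-2/11) * (-2) = -8  (0 row swaps -> sign +1)

det(A) = -8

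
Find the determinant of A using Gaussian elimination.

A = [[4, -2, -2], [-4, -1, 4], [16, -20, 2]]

Forward elimination:
R2 <- R2 - (-1)*R1:  [  0  -3   2 ]
R3 <- R3 - (4)*R1:  [   0  -12   10 ]
R3 <- R3 - (4)*R2:  [ 0  0  2 ]
Upper-triangular form:
[ 4  -2  -2 ]
[ 0  -3   2 ]
[ 0   0   2 ]
det(A) = (-1)^0 * (4) * (-3) * (2) = -24  (0 row swaps -> sign +1)

det(A) = -24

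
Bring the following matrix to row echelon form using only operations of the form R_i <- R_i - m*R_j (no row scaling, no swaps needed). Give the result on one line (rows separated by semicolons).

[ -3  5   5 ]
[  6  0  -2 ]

REF = [-3 5 5; 0 10 8]

Forward elimination:
R2 <- R2 - (-2)*R1:  [  0  10   8 ]
Row echelon form:
[ -3   5  5 ]
[  0  10  8 ]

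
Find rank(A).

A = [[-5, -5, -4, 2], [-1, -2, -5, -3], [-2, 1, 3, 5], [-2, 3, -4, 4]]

rank(A) = 4

Row reduction:
R2 <- R2 - (1/5)*R1:  [     0     -1  -21/5  -17/5 ]
R3 <- R3 - (2/5)*R1:  [    0     3  23/5  21/5 ]
R4 <- R4 - (2/5)*R1:  [     0      5  -12/5   16/5 ]
R3 <- R3 - (-3)*R2:  [  0   0  -8  -6 ]
R4 <- R4 - (-5)*R2:  [      0       0  -117/5   -69/5 ]
R4 <- R4 - (117/40)*R3:  [    0     0     0  15/4 ]
Row echelon form:
[ -5  -5     -4      2 ]
[  0  -1  -21/5  -17/5 ]
[  0   0     -8     -6 ]
[  0   0      0   15/4 ]
Nonzero rows / pivot columns: 4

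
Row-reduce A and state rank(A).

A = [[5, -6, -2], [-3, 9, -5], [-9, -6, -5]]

Row reduction:
R2 <- R2 - (-3/5)*R1:  [     0   27/5  -31/5 ]
R3 <- R3 - (-9/5)*R1:  [     0  -84/5  -43/5 ]
R3 <- R3 - (-28/9)*R2:  [      0       0  -251/9 ]
Row echelon form:
[ 5    -6      -2 ]
[ 0  27/5   -31/5 ]
[ 0     0  -251/9 ]
Nonzero rows / pivot columns: 3

rank(A) = 3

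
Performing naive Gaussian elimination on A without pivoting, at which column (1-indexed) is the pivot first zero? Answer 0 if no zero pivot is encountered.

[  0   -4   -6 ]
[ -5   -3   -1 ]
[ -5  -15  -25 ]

first zero-pivot column = 1

Naive forward elimination:
Pivot entry (1,1) is zero but row 2 has -5 in column 1 -> naive elimination stops; a row interchange (e.g. R1 <-> R2) would be required here.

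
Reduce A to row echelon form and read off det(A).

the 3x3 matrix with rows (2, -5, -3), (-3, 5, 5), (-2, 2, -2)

Forward elimination:
R2 <- R2 - (-3/2)*R1:  [    0  -5/2   1/2 ]
R3 <- R3 - (-1)*R1:  [  0  -3  -5 ]
R3 <- R3 - (6/5)*R2:  [     0      0  -28/5 ]
Upper-triangular form:
[ 2    -5     -3 ]
[ 0  -5/2    1/2 ]
[ 0     0  -28/5 ]
det(A) = (-1)^0 * (2) * (-5/2) * (-28/5) = 28  (0 row swaps -> sign +1)

det(A) = 28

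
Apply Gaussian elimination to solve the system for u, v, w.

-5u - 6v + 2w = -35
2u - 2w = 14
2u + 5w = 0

Forward elimination on [A|b]:
R2 <- R2 - (-2/5)*R1:  [     0  -12/5   -6/5      0 ]
R3 <- R3 - (-2/5)*R1:  [     0  -12/5   29/5    -14 ]
R3 <- R3 - (1)*R2:  [   0    0    7  -14 ]
Row echelon form:
[ -5     -6     2  |  -35 ]
[  0  -12/5  -6/5  |    0 ]
[  0      0     7  |  -14 ]
Back-substitution:
w = (-14) / 7 = -2
v = (0 - (-6/5)*(-2)) / (-12/5) = 1
u = (-35 - (-6)*(1) - (2)*(-2)) / -5 = 5

(5, 1, -2)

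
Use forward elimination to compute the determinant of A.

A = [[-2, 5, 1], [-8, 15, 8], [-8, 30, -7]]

Forward elimination:
R2 <- R2 - (4)*R1:  [  0  -5   4 ]
R3 <- R3 - (4)*R1:  [   0   10  -11 ]
R3 <- R3 - (-2)*R2:  [  0   0  -3 ]
Upper-triangular form:
[ -2   5   1 ]
[  0  -5   4 ]
[  0   0  -3 ]
det(A) = (-1)^0 * (-2) * (-5) * (-3) = -30  (0 row swaps -> sign +1)

det(A) = -30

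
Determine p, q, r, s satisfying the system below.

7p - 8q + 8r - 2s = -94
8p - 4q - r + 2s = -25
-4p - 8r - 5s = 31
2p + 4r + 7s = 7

(-4, 2, -5, 5)

Forward elimination on [A|b]:
R2 <- R2 - (8/7)*R1:  [     0   36/7  -71/7   30/7  577/7 ]
R3 <- R3 - (-4/7)*R1:  [      0   -32/7   -24/7   -43/7  -159/7 ]
R4 <- R4 - (2/7)*R1:  [     0   16/7   12/7   53/7  237/7 ]
R3 <- R3 - (-8/9)*R2:  [      0       0  -112/9    -7/3   455/9 ]
R4 <- R4 - (4/9)*R2:  [     0      0   56/9   17/3  -25/9 ]
R4 <- R4 - (-1/2)*R3:  [    0     0     0   9/2  45/2 ]
Row echelon form:
[ 7    -8       8    -2  |    -94 ]
[ 0  36/7   -71/7  30/7  |  577/7 ]
[ 0     0  -112/9  -7/3  |  455/9 ]
[ 0     0       0   9/2  |   45/2 ]
Back-substitution:
s = (45/2) / (9/2) = 5
r = (455/9 - (-7/3)*(5)) / (-112/9) = -5
q = (577/7 - (-71/7)*(-5) - (30/7)*(5)) / (36/7) = 2
p = (-94 - (-8)*(2) - (8)*(-5) - (-2)*(5)) / 7 = -4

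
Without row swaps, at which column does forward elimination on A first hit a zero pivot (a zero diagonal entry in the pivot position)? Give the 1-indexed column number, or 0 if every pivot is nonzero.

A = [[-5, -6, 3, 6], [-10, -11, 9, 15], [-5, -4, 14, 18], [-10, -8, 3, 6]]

Naive forward elimination:
R2 <- R2 - (2)*R1:  [ 0  1  3  3 ]
R3 <- R3 - (1)*R1:  [  0   2  11  12 ]
R4 <- R4 - (2)*R1:  [  0   4  -3  -6 ]
R3 <- R3 - (2)*R2:  [ 0  0  5  6 ]
R4 <- R4 - (4)*R2:  [   0    0  -15  -18 ]
R4 <- R4 - (-3)*R3:  [ 0  0  0  0 ]
Matrix at this point:
[ -5  -6  3  6 ]
[  0   1  3  3 ]
[  0   0  5  6 ]
[  0   0  0  0 ]
Pivot entry (4,4) in the last row is zero and there are no rows below to swap with -> zero pivot in column 4 (A is singular).

first zero-pivot column = 4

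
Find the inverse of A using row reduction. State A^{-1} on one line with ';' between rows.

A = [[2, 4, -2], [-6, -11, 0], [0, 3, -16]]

Gauss-Jordan on [A | I]:
R1 <- (1/2)*R1:  [   1    2   -1  |  1/2    0    0 ]
R2 <- R2 - (-6)*R1:  [  0   1  -6  |   3   1   0 ]
R1 <- R1 - (2)*R2:  [     1      0     11  |  -11/2     -2      0 ]
R3 <- R3 - (3)*R2:  [  0   0   2  |  -9  -3   1 ]
R3 <- (1/2)*R3:  [    0     0     1  |  -9/2  -3/2   1/2 ]
R1 <- R1 - (11)*R3:  [     1      0      0  |     44   29/2  -11/2 ]
R2 <- R2 - (-6)*R3:  [   0    1    0  |  -24   -8    3 ]
Right block of [I | A^{-1}] is the inverse:
[   44  29/2  -11/2 ]
[  -24    -8      3 ]
[ -9/2  -3/2    1/2 ]

inverse = [44 29/2 -11/2; -24 -8 3; -9/2 -3/2 1/2]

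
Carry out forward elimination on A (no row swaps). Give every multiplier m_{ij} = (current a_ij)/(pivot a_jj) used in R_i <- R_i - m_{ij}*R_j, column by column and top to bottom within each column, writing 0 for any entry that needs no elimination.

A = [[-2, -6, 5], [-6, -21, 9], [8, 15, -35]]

multipliers: 3, -4, 3

Forward elimination:
R2 <- R2 - (3)*R1:  [  0  -3  -6 ]
R3 <- R3 - (-4)*R1:  [   0   -9  -15 ]
R3 <- R3 - (3)*R2:  [ 0  0  3 ]
Multipliers (in order of application): m_{21} = 3, m_{31} = -4, m_{32} = 3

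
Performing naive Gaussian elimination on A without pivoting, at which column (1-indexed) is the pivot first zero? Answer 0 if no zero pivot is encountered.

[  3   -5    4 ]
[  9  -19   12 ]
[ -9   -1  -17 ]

first zero-pivot column = 0

Naive forward elimination:
R2 <- R2 - (3)*R1:  [  0  -4   0 ]
R3 <- R3 - (-3)*R1:  [   0  -16   -5 ]
R3 <- R3 - (4)*R2:  [  0   0  -5 ]
All pivots nonzero; naive elimination completes without hitting a zero pivot.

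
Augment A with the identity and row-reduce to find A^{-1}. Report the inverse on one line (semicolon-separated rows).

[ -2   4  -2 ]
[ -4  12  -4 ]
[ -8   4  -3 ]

Gauss-Jordan on [A | I]:
R1 <- (1/-2)*R1:  [    1    -2     1  |  -1/2     0     0 ]
R2 <- R2 - (-4)*R1:  [  0   4   0  |  -2   1   0 ]
R3 <- R3 - (-8)*R1:  [   0  -12    5  |   -4    0    1 ]
R2 <- (1/4)*R2:  [    0     1     0  |  -1/2   1/4     0 ]
R1 <- R1 - (-2)*R2:  [    1     0     1  |  -3/2   1/2     0 ]
R3 <- R3 - (-12)*R2:  [   0    0    5  |  -10    3    1 ]
R3 <- (1/5)*R3:  [   0    0    1  |   -2  3/5  1/5 ]
R1 <- R1 - (1)*R3:  [     1      0      0  |    1/2  -1/10   -1/5 ]
Right block of [I | A^{-1}] is the inverse:
[  1/2  -1/10  -1/5 ]
[ -1/2    1/4     0 ]
[   -2    3/5   1/5 ]

inverse = [1/2 -1/10 -1/5; -1/2 1/4 0; -2 3/5 1/5]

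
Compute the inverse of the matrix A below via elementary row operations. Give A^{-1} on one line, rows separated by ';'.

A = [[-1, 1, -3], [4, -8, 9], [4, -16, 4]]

Gauss-Jordan on [A | I]:
R1 <- (1/-1)*R1:  [  1  -1   3  |  -1   0   0 ]
R2 <- R2 - (4)*R1:  [  0  -4  -3  |   4   1   0 ]
R3 <- R3 - (4)*R1:  [   0  -12   -8  |    4    0    1 ]
R2 <- (1/-4)*R2:  [    0     1   3/4  |    -1  -1/4     0 ]
R1 <- R1 - (-1)*R2:  [    1     0  15/4  |    -2  -1/4     0 ]
R3 <- R3 - (-12)*R2:  [  0   0   1  |  -8  -3   1 ]
R1 <- R1 - (15/4)*R3:  [     1      0      0  |     28     11  -15/4 ]
R2 <- R2 - (3/4)*R3:  [    0     1     0  |     5     2  -3/4 ]
Right block of [I | A^{-1}] is the inverse:
[ 28  11  -15/4 ]
[  5   2   -3/4 ]
[ -8  -3      1 ]

inverse = [28 11 -15/4; 5 2 -3/4; -8 -3 1]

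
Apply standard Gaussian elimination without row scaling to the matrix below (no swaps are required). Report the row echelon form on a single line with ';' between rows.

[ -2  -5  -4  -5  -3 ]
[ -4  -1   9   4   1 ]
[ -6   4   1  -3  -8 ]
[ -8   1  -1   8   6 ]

REF = [-2 -5 -4 -5 -3; 0 9 17 14 7; 0 0 -206/9 -158/9 -124/9; 0 0 0 1468/103 1701/103]

Forward elimination:
R2 <- R2 - (2)*R1:  [  0   9  17  14   7 ]
R3 <- R3 - (3)*R1:  [  0  19  13  12   1 ]
R4 <- R4 - (4)*R1:  [  0  21  15  28  18 ]
R3 <- R3 - (19/9)*R2:  [      0       0  -206/9  -158/9  -124/9 ]
R4 <- R4 - (7/3)*R2:  [     0      0  -74/3  -14/3    5/3 ]
R4 <- R4 - (111/103)*R3:  [        0         0         0  1468/103  1701/103 ]
Row echelon form:
[ -2  -5      -4        -5        -3 ]
[  0   9      17        14         7 ]
[  0   0  -206/9    -158/9    -124/9 ]
[  0   0       0  1468/103  1701/103 ]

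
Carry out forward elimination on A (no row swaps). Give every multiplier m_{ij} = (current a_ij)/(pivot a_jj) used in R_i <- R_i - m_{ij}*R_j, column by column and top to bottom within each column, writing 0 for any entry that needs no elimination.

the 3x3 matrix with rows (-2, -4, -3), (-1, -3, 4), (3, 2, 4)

multipliers: 1/2, -3/2, 4

Forward elimination:
R2 <- R2 - (1/2)*R1:  [    0    -1  11/2 ]
R3 <- R3 - (-3/2)*R1:  [    0    -4  -1/2 ]
R3 <- R3 - (4)*R2:  [     0      0  -45/2 ]
Multipliers (in order of application): m_{21} = 1/2, m_{31} = -3/2, m_{32} = 4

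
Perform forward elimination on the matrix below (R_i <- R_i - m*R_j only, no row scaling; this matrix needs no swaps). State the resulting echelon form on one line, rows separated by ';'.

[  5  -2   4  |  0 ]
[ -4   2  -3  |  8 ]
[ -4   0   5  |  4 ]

REF = [5 -2 4 0; 0 2/5 1/5 8; 0 0 9 36]

Forward elimination:
R2 <- R2 - (-4/5)*R1:  [   0  2/5  1/5    8 ]
R3 <- R3 - (-4/5)*R1:  [    0  -8/5  41/5     4 ]
R3 <- R3 - (-4)*R2:  [  0   0   9  36 ]
Row echelon form:
[ 5   -2    4  |   0 ]
[ 0  2/5  1/5  |   8 ]
[ 0    0    9  |  36 ]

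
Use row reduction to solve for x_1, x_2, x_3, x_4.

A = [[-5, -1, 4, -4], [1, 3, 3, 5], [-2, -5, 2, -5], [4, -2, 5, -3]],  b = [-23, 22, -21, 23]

(5, 2, 2, 1)

Forward elimination on [A|b]:
R2 <- R2 - (-1/5)*R1:  [    0  14/5  19/5  21/5  87/5 ]
R3 <- R3 - (2/5)*R1:  [     0  -23/5    2/5  -17/5  -59/5 ]
R4 <- R4 - (-4/5)*R1:  [     0  -14/5   41/5  -31/5   23/5 ]
R3 <- R3 - (-23/14)*R2:  [      0       0   93/14     7/2  235/14 ]
R4 <- R4 - (-1)*R2:  [  0   0  12  -2  22 ]
R4 <- R4 - (56/31)*R3:  [       0        0        0  -258/31  -258/31 ]
Row echelon form:
[ -5    -1      4       -4  |      -23 ]
[  0  14/5   19/5     21/5  |     87/5 ]
[  0     0  93/14      7/2  |   235/14 ]
[  0     0      0  -258/31  |  -258/31 ]
Back-substitution:
x_4 = (-258/31) / (-258/31) = 1
x_3 = (235/14 - (7/2)*(1)) / (93/14) = 2
x_2 = (87/5 - (19/5)*(2) - (21/5)*(1)) / (14/5) = 2
x_1 = (-23 - (-1)*(2) - (4)*(2) - (-4)*(1)) / -5 = 5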